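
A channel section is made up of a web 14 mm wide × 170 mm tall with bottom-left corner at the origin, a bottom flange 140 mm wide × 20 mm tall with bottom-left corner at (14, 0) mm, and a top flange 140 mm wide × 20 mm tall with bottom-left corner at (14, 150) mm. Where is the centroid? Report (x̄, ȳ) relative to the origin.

web: A = 14 × 170 = 2380.00, centroid at (7.00, 85.00).
bottom flange: A = 140 × 20 = 2800.00, centroid at (84.00, 10.00).
top flange: A = 140 × 20 = 2800.00, centroid at (84.00, 160.00).
ΣA = 7980.00 mm²
ΣAx̄ = (2380.00)(7.00) + (2800.00)(84.00) + (2800.00)(84.00) = 487060.00 mm³
ΣAȳ = (2380.00)(85.00) + (2800.00)(10.00) + (2800.00)(160.00) = 678300.00 mm³
x̄ = 487060.00 / 7980.00 = 61.04 mm
ȳ = 678300.00 / 7980.00 = 85.00 mm

x̄ = 61.04 mm, ȳ = 85.00 mm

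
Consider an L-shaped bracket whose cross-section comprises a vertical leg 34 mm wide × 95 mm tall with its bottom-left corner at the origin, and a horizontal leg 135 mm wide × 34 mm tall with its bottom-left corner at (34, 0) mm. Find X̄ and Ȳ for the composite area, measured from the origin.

vertical leg: A = 34 × 95 = 3230.00, centroid at (17.00, 47.50).
horizontal leg: A = 135 × 34 = 4590.00, centroid at (101.50, 17.00).
ΣA = 7820.00 mm², ΣAX̄ = 520795.00 mm³, ΣAȲ = 231455.00 mm³.
X̄ = 520795.00/7820.00 = 66.60 mm; Ȳ = 231455.00/7820.00 = 29.60 mm.

X̄ = 66.60 mm, Ȳ = 29.60 mm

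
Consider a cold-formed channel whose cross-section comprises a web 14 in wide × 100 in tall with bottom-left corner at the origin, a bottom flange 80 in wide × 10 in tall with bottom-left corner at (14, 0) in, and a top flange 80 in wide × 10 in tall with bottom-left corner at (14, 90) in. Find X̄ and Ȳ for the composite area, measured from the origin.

web: A = 14 × 100 = 1400.00, centroid at (7.00, 50.00).
bottom flange: A = 80 × 10 = 800.00, centroid at (54.00, 5.00).
top flange: A = 80 × 10 = 800.00, centroid at (54.00, 95.00).
ΣA = 3000.00 in², ΣAX̄ = 96200.00 in³, ΣAȲ = 150000.00 in³.
X̄ = 96200.00/3000.00 = 32.07 in; Ȳ = 150000.00/3000.00 = 50.00 in.

X̄ = 32.07 in, Ȳ = 50.00 in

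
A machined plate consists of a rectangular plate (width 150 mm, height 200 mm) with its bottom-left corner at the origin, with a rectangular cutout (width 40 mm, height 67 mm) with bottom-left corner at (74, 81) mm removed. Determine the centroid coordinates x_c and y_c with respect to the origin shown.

Part | A | x̄ᵢ | ȳᵢ | A·x̄ᵢ | A·ȳᵢ
plate | 30000.00 | 75.00 | 100.00 | 2250000.00 | 3000000.00
hole | -2680.00 | 94.00 | 114.50 | -251920.00 | -306860.00
Σ | 27320.00 |  |  | 1998080.00 | 2693140.00
x_c = 1998080.00 / 27320.00 = 73.14 mm
y_c = 2693140.00 / 27320.00 = 98.58 mm

x_c = 73.14 mm, y_c = 98.58 mm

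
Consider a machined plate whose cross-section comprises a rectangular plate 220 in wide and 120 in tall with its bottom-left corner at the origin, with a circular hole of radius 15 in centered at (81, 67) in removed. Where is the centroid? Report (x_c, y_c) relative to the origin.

x_c = 110.80 in, y_c = 59.81 in

plate: A = 220 × 120 = 26400.00, centroid at (110.00, 60.00).
hole: A = −π·15² = -706.86, centroid at (81.00, 67.00).
ΣA = 25693.14 in²
ΣAx_c = (26400.00)(110.00) + (-706.86)(81.00) = 2846744.47 in³
ΣAy_c = (26400.00)(60.00) + (-706.86)(67.00) = 1536640.49 in³
x_c = 2846744.47 / 25693.14 = 110.80 in
y_c = 1536640.49 / 25693.14 = 59.81 in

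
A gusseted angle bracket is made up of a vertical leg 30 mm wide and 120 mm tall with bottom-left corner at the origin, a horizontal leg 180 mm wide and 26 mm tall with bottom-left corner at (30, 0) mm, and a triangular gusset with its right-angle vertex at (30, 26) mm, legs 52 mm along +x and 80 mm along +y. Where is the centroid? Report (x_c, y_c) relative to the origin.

x_c = 68.92 mm, y_c = 37.30 mm

Part | A | x̄ᵢ | ȳᵢ | A·x̄ᵢ | A·ȳᵢ
vertical leg | 3600.00 | 15.00 | 60.00 | 54000.00 | 216000.00
horizontal leg | 4680.00 | 120.00 | 13.00 | 561600.00 | 60840.00
gusset | 2080.00 | 47.33 | 52.67 | 98453.33 | 109546.67
Σ | 10360.00 |  |  | 714053.33 | 386386.67
x_c = 714053.33 / 10360.00 = 68.92 mm
y_c = 386386.67 / 10360.00 = 37.30 mm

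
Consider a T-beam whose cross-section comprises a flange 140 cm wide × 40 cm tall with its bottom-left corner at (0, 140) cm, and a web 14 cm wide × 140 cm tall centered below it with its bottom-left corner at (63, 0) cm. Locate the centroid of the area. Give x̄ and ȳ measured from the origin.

web: A = 14 × 140 = 1960.00, centroid at (70.00, 70.00).
flange: A = 140 × 40 = 5600.00, centroid at (70.00, 160.00).
ΣA = 7560.00 cm²
ΣAx̄ = (1960.00)(70.00) + (5600.00)(70.00) = 529200.00 cm³
ΣAȳ = (1960.00)(70.00) + (5600.00)(160.00) = 1033200.00 cm³
x̄ = 529200.00 / 7560.00 = 70.00 cm
ȳ = 1033200.00 / 7560.00 = 136.67 cm

x̄ = 70.00 cm, ȳ = 136.67 cm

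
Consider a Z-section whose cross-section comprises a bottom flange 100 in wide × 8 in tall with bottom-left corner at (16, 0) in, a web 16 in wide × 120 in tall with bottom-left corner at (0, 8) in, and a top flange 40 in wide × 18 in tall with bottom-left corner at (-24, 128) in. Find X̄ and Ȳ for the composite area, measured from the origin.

bottom flange: A = 100 × 8 = 800.00, centroid at (66.00, 4.00).
web: A = 16 × 120 = 1920.00, centroid at (8.00, 68.00).
top flange: A = 40 × 18 = 720.00, centroid at (-4.00, 137.00).
ΣA = 3440.00 in², ΣAX̄ = 65280.00 in³, ΣAȲ = 232400.00 in³.
X̄ = 65280.00/3440.00 = 18.98 in; Ȳ = 232400.00/3440.00 = 67.56 in.

X̄ = 18.98 in, Ȳ = 67.56 in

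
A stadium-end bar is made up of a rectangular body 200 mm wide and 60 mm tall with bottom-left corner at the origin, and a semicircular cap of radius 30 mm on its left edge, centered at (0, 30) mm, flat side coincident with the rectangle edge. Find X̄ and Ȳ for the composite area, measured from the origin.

Part | A | x̄ᵢ | ȳᵢ | A·x̄ᵢ | A·ȳᵢ
rectangular body | 12000.00 | 100.00 | 30.00 | 1200000.00 | 360000.00
semicircular end | 1413.72 | -12.73 | 30.00 | -18000.00 | 42411.50
Σ | 13413.72 |  |  | 1182000.00 | 402411.50
X̄ = 1182000.00 / 13413.72 = 88.12 mm
Ȳ = 402411.50 / 13413.72 = 30.00 mm

X̄ = 88.12 mm, Ȳ = 30.00 mm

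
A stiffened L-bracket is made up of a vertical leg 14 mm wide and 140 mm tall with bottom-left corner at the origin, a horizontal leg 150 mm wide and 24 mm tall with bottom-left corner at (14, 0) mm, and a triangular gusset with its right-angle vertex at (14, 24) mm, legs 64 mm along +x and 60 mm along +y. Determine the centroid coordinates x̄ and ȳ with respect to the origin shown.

vertical leg: A = 14 × 140 = 1960.00, centroid at (7.00, 70.00).
horizontal leg: A = 150 × 24 = 3600.00, centroid at (89.00, 12.00).
gusset: A = ½·64·60 = 1920.00, centroid at (35.33, 44.00).
ΣA = 7480.00 mm²
ΣAx̄ = (1960.00)(7.00) + (3600.00)(89.00) + (1920.00)(35.33) = 401960.00 mm³
ΣAȳ = (1960.00)(70.00) + (3600.00)(12.00) + (1920.00)(44.00) = 264880.00 mm³
x̄ = 401960.00 / 7480.00 = 53.74 mm
ȳ = 264880.00 / 7480.00 = 35.41 mm

x̄ = 53.74 mm, ȳ = 35.41 mm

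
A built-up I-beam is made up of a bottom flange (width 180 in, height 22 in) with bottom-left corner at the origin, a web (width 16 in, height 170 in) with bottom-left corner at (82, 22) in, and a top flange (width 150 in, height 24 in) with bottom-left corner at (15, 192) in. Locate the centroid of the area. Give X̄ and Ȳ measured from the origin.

X̄ = 90.00 in, Ȳ = 103.99 in

bottom flange: A = 180 × 22 = 3960.00, centroid at (90.00, 11.00).
web: A = 16 × 170 = 2720.00, centroid at (90.00, 107.00).
top flange: A = 150 × 24 = 3600.00, centroid at (90.00, 204.00).
ΣA = 10280.00 in²
ΣAX̄ = (3960.00)(90.00) + (2720.00)(90.00) + (3600.00)(90.00) = 925200.00 in³
ΣAȲ = (3960.00)(11.00) + (2720.00)(107.00) + (3600.00)(204.00) = 1069000.00 in³
X̄ = 925200.00 / 10280.00 = 90.00 in
Ȳ = 1069000.00 / 10280.00 = 103.99 in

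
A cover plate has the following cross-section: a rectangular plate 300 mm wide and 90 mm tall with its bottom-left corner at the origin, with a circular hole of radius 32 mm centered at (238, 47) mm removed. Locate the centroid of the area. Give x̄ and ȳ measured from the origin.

Part | A | x̄ᵢ | ȳᵢ | A·x̄ᵢ | A·ȳᵢ
plate | 27000.00 | 150.00 | 45.00 | 4050000.00 | 1215000.00
hole | -3216.99 | 238.00 | 47.00 | -765643.83 | -151198.57
Σ | 23783.01 |  |  | 3284356.17 | 1063801.43
x̄ = 3284356.17 / 23783.01 = 138.10 mm
ȳ = 1063801.43 / 23783.01 = 44.73 mm

x̄ = 138.10 mm, ȳ = 44.73 mm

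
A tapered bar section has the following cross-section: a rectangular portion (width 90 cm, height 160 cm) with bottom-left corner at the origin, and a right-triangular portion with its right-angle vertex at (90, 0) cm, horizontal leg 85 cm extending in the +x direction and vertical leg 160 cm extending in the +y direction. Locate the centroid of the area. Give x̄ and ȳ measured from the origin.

x̄ = 68.52 cm, ȳ = 71.45 cm

Part | A | x̄ᵢ | ȳᵢ | A·x̄ᵢ | A·ȳᵢ
rectangular portion | 14400.00 | 45.00 | 80.00 | 648000.00 | 1152000.00
triangular portion | 6800.00 | 118.33 | 53.33 | 804666.67 | 362666.67
Σ | 21200.00 |  |  | 1452666.67 | 1514666.67
x̄ = 1452666.67 / 21200.00 = 68.52 cm
ȳ = 1514666.67 / 21200.00 = 71.45 cm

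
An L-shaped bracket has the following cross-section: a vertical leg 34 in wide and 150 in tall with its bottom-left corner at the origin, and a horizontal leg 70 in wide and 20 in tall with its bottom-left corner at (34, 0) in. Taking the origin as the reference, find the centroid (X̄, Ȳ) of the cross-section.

X̄ = 28.20 in, Ȳ = 61.00 in

vertical leg: A = 34 × 150 = 5100.00, centroid at (17.00, 75.00).
horizontal leg: A = 70 × 20 = 1400.00, centroid at (69.00, 10.00).
ΣA = 6500.00 in², ΣAX̄ = 183300.00 in³, ΣAȲ = 396500.00 in³.
X̄ = 183300.00/6500.00 = 28.20 in; Ȳ = 396500.00/6500.00 = 61.00 in.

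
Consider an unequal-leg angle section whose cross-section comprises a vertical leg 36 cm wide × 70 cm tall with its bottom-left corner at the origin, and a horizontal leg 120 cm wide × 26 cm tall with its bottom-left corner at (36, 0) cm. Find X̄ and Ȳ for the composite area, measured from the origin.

X̄ = 61.15 cm, Ȳ = 22.83 cm

Part | A | x̄ᵢ | ȳᵢ | A·x̄ᵢ | A·ȳᵢ
vertical leg | 2520.00 | 18.00 | 35.00 | 45360.00 | 88200.00
horizontal leg | 3120.00 | 96.00 | 13.00 | 299520.00 | 40560.00
Σ | 5640.00 |  |  | 344880.00 | 128760.00
X̄ = 344880.00 / 5640.00 = 61.15 cm
Ȳ = 128760.00 / 5640.00 = 22.83 cm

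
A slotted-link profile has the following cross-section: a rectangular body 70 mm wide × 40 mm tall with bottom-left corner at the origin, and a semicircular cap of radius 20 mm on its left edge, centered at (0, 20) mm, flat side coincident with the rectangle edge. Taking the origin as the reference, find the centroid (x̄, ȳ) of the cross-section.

Part | A | x̄ᵢ | ȳᵢ | A·x̄ᵢ | A·ȳᵢ
rectangular body | 2800.00 | 35.00 | 20.00 | 98000.00 | 56000.00
semicircular end | 628.32 | -8.49 | 20.00 | -5333.33 | 12566.37
Σ | 3428.32 |  |  | 92666.67 | 68566.37
x̄ = 92666.67 / 3428.32 = 27.03 mm
ȳ = 68566.37 / 3428.32 = 20.00 mm

x̄ = 27.03 mm, ȳ = 20.00 mm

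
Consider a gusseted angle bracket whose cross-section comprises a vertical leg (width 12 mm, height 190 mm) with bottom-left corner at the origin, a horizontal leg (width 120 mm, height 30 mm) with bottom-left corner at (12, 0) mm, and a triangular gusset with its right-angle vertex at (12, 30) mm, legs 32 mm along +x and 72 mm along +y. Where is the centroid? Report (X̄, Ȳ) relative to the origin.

vertical leg: A = 12 × 190 = 2280.00, centroid at (6.00, 95.00).
horizontal leg: A = 120 × 30 = 3600.00, centroid at (72.00, 15.00).
gusset: A = ½·32·72 = 1152.00, centroid at (22.67, 54.00).
ΣA = 7032.00 mm², ΣAX̄ = 298992.00 mm³, ΣAȲ = 332808.00 mm³.
X̄ = 298992.00/7032.00 = 42.52 mm; Ȳ = 332808.00/7032.00 = 47.33 mm.

X̄ = 42.52 mm, Ȳ = 47.33 mm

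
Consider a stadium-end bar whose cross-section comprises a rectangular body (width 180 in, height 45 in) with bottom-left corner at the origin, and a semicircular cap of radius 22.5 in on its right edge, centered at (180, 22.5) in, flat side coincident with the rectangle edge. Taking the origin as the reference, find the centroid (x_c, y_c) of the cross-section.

Part | A | x̄ᵢ | ȳᵢ | A·x̄ᵢ | A·ȳᵢ
rectangular body | 8100.00 | 90.00 | 22.50 | 729000.00 | 182250.00
semicircular end | 795.22 | 189.55 | 22.50 | 150732.57 | 17892.35
Σ | 8895.22 |  |  | 879732.57 | 200142.35
x_c = 879732.57 / 8895.22 = 98.90 in
y_c = 200142.35 / 8895.22 = 22.50 in

x_c = 98.90 in, y_c = 22.50 in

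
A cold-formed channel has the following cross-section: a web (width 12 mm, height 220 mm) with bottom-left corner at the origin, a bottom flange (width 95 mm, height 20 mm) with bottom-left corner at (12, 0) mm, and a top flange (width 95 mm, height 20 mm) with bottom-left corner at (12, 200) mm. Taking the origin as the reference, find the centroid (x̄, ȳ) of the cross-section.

Part | A | x̄ᵢ | ȳᵢ | A·x̄ᵢ | A·ȳᵢ
web | 2640.00 | 6.00 | 110.00 | 15840.00 | 290400.00
bottom flange | 1900.00 | 59.50 | 10.00 | 113050.00 | 19000.00
top flange | 1900.00 | 59.50 | 210.00 | 113050.00 | 399000.00
Σ | 6440.00 |  |  | 241940.00 | 708400.00
x̄ = 241940.00 / 6440.00 = 37.57 mm
ȳ = 708400.00 / 6440.00 = 110.00 mm

x̄ = 37.57 mm, ȳ = 110.00 mm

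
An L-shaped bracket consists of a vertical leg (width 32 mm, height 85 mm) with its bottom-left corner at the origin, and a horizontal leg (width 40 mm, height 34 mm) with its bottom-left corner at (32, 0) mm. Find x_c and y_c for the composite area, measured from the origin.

x_c = 28.00 mm, y_c = 34.00 mm

vertical leg: A = 32 × 85 = 2720.00, centroid at (16.00, 42.50).
horizontal leg: A = 40 × 34 = 1360.00, centroid at (52.00, 17.00).
ΣA = 4080.00 mm², ΣAx_c = 114240.00 mm³, ΣAy_c = 138720.00 mm³.
x_c = 114240.00/4080.00 = 28.00 mm; y_c = 138720.00/4080.00 = 34.00 mm.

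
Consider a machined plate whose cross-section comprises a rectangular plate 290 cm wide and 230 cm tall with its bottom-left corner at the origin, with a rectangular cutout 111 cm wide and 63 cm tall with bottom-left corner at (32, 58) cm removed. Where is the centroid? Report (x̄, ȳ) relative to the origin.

x̄ = 151.73 cm, ȳ = 117.99 cm

plate: A = 290 × 230 = 66700.00, centroid at (145.00, 115.00).
hole: A = −(111 × 63) = -6993.00, centroid at (87.50, 89.50).
ΣA = 59707.00 cm², ΣAx̄ = 9059612.50 cm³, ΣAȳ = 7044626.50 cm³.
x̄ = 9059612.50/59707.00 = 151.73 cm; ȳ = 7044626.50/59707.00 = 117.99 cm.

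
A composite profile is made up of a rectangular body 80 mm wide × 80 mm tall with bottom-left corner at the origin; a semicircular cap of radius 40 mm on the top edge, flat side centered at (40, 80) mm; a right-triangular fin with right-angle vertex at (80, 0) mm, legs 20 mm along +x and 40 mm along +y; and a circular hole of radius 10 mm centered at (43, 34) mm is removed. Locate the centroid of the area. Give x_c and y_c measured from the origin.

x_c = 41.97 mm, y_c = 54.94 mm

rectangular body: A = 80 × 80 = 6400.00, centroid at (40.00, 40.00).
semicircular top: A = ½π·40² = 2513.27, centroid at (40.00, 96.98).
triangular fin: A = ½·20·40 = 400.00, centroid at (86.67, 13.33).
hole: A = −π·10² = -314.16, centroid at (43.00, 34.00).
ΣA = 8999.11 mm²
ΣAx_c = (6400.00)(40.00) + (2513.27)(40.00) + (400.00)(86.67) + (-314.16)(43.00) = 377688.78 mm³
ΣAy_c = (6400.00)(40.00) + (2513.27)(96.98) + (400.00)(13.33) + (-314.16)(34.00) = 494380.51 mm³
x_c = 377688.78 / 8999.11 = 41.97 mm
y_c = 494380.51 / 8999.11 = 54.94 mm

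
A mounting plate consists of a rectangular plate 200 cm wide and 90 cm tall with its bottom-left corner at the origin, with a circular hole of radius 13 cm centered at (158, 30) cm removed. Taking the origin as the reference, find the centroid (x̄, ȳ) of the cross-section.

x̄ = 98.24 cm, ȳ = 45.46 cm

Part | A | x̄ᵢ | ȳᵢ | A·x̄ᵢ | A·ȳᵢ
plate | 18000.00 | 100.00 | 45.00 | 1800000.00 | 810000.00
hole | -530.93 | 158.00 | 30.00 | -83886.81 | -15927.87
Σ | 17469.07 |  |  | 1716113.19 | 794072.13
x̄ = 1716113.19 / 17469.07 = 98.24 cm
ȳ = 794072.13 / 17469.07 = 45.46 cm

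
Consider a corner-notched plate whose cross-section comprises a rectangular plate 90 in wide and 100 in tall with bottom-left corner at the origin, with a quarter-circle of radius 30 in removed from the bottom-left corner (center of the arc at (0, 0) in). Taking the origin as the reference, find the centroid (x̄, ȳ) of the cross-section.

Part | A | x̄ᵢ | ȳᵢ | A·x̄ᵢ | A·ȳᵢ
plate | 9000.00 | 45.00 | 50.00 | 405000.00 | 450000.00
removed quarter-circle | -706.86 | 12.73 | 12.73 | -9000.00 | -9000.00
Σ | 8293.14 |  |  | 396000.00 | 441000.00
x̄ = 396000.00 / 8293.14 = 47.75 in
ȳ = 441000.00 / 8293.14 = 53.18 in

x̄ = 47.75 in, ȳ = 53.18 in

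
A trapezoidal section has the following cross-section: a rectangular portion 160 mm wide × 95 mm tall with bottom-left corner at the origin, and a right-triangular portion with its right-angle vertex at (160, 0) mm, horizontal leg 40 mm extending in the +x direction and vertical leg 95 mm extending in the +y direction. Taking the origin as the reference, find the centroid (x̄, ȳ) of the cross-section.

x̄ = 90.37 mm, ȳ = 45.74 mm

rectangular portion: A = 160 × 95 = 15200.00, centroid at (80.00, 47.50).
triangular portion: A = ½·40·95 = 1900.00, centroid at (173.33, 31.67).
ΣA = 17100.00 mm²
ΣAx̄ = (15200.00)(80.00) + (1900.00)(173.33) = 1545333.33 mm³
ΣAȳ = (15200.00)(47.50) + (1900.00)(31.67) = 782166.67 mm³
x̄ = 1545333.33 / 17100.00 = 90.37 mm
ȳ = 782166.67 / 17100.00 = 45.74 mm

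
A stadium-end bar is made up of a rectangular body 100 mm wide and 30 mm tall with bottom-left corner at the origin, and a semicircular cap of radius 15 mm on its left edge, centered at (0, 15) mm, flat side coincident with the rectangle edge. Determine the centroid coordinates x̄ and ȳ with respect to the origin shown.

rectangular body: A = 100 × 30 = 3000.00, centroid at (50.00, 15.00).
semicircular end: A = ½π·15² = 353.43, centroid at (-6.37, 15.00).
ΣA = 3353.43 mm²
ΣAx̄ = (3000.00)(50.00) + (353.43)(-6.37) = 147750.00 mm³
ΣAȳ = (3000.00)(15.00) + (353.43)(15.00) = 50301.44 mm³
x̄ = 147750.00 / 3353.43 = 44.06 mm
ȳ = 50301.44 / 3353.43 = 15.00 mm

x̄ = 44.06 mm, ȳ = 15.00 mm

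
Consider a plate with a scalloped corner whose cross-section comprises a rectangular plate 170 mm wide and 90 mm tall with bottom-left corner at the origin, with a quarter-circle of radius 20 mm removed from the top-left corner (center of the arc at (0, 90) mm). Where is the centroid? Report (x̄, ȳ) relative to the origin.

Part | A | x̄ᵢ | ȳᵢ | A·x̄ᵢ | A·ȳᵢ
plate | 15300.00 | 85.00 | 45.00 | 1300500.00 | 688500.00
removed quarter-circle | -314.16 | 8.49 | 81.51 | -2666.67 | -25607.67
Σ | 14985.84 |  |  | 1297833.33 | 662892.33
x̄ = 1297833.33 / 14985.84 = 86.60 mm
ȳ = 662892.33 / 14985.84 = 44.23 mm

x̄ = 86.60 mm, ȳ = 44.23 mm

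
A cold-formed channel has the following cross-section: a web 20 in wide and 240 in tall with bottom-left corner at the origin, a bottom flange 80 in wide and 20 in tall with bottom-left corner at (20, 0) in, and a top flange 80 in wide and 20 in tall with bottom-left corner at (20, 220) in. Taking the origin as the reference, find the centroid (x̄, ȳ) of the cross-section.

x̄ = 30.00 in, ȳ = 120.00 in

web: A = 20 × 240 = 4800.00, centroid at (10.00, 120.00).
bottom flange: A = 80 × 20 = 1600.00, centroid at (60.00, 10.00).
top flange: A = 80 × 20 = 1600.00, centroid at (60.00, 230.00).
ΣA = 8000.00 in², ΣAx̄ = 240000.00 in³, ΣAȳ = 960000.00 in³.
x̄ = 240000.00/8000.00 = 30.00 in; ȳ = 960000.00/8000.00 = 120.00 in.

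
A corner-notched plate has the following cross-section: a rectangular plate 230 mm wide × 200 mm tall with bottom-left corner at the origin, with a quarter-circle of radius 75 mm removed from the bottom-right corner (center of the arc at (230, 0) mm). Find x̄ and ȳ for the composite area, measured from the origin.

x̄ = 106.16 mm, ȳ = 107.24 mm

plate: A = 230 × 200 = 46000.00, centroid at (115.00, 100.00).
removed quarter-circle: A = −¼π·75² = -4417.86, centroid at (198.17, 31.83).
ΣA = 41582.14 mm², ΣAx̄ = 4414516.13 mm³, ΣAȳ = 4459375.00 mm³.
x̄ = 4414516.13/41582.14 = 106.16 mm; ȳ = 4459375.00/41582.14 = 107.24 mm.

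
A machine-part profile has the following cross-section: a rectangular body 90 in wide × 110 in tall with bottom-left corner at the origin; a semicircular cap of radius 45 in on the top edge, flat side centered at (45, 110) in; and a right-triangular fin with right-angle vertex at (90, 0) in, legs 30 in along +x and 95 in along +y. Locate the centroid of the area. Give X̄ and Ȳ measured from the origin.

X̄ = 50.40 in, Ȳ = 68.96 in

rectangular body: A = 90 × 110 = 9900.00, centroid at (45.00, 55.00).
semicircular top: A = ½π·45² = 3180.86, centroid at (45.00, 129.10).
triangular fin: A = ½·30·95 = 1425.00, centroid at (100.00, 31.67).
ΣA = 14505.86 in², ΣAX̄ = 731138.82 in³, ΣAȲ = 1000269.88 in³.
X̄ = 731138.82/14505.86 = 50.40 in; Ȳ = 1000269.88/14505.86 = 68.96 in.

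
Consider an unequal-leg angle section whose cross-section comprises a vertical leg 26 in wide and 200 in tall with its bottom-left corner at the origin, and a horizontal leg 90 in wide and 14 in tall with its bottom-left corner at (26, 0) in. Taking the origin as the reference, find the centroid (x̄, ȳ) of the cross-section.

x̄ = 24.31 in, ȳ = 81.86 in

Part | A | x̄ᵢ | ȳᵢ | A·x̄ᵢ | A·ȳᵢ
vertical leg | 5200.00 | 13.00 | 100.00 | 67600.00 | 520000.00
horizontal leg | 1260.00 | 71.00 | 7.00 | 89460.00 | 8820.00
Σ | 6460.00 |  |  | 157060.00 | 528820.00
x̄ = 157060.00 / 6460.00 = 24.31 in
ȳ = 528820.00 / 6460.00 = 81.86 in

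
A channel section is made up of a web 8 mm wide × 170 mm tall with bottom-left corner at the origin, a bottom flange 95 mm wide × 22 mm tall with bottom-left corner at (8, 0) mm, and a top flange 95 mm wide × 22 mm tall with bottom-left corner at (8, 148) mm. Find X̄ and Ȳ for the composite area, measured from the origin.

web: A = 8 × 170 = 1360.00, centroid at (4.00, 85.00).
bottom flange: A = 95 × 22 = 2090.00, centroid at (55.50, 11.00).
top flange: A = 95 × 22 = 2090.00, centroid at (55.50, 159.00).
ΣA = 5540.00 mm²
ΣAX̄ = (1360.00)(4.00) + (2090.00)(55.50) + (2090.00)(55.50) = 237430.00 mm³
ΣAȲ = (1360.00)(85.00) + (2090.00)(11.00) + (2090.00)(159.00) = 470900.00 mm³
X̄ = 237430.00 / 5540.00 = 42.86 mm
Ȳ = 470900.00 / 5540.00 = 85.00 mm

X̄ = 42.86 mm, Ȳ = 85.00 mm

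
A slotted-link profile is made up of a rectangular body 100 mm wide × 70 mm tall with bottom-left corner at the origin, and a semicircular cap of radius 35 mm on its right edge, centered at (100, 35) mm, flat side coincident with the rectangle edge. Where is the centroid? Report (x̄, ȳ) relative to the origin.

x̄ = 63.98 mm, ȳ = 35.00 mm

Part | A | x̄ᵢ | ȳᵢ | A·x̄ᵢ | A·ȳᵢ
rectangular body | 7000.00 | 50.00 | 35.00 | 350000.00 | 245000.00
semicircular end | 1924.23 | 114.85 | 35.00 | 221005.88 | 67347.89
Σ | 8924.23 |  |  | 571005.88 | 312347.89
x̄ = 571005.88 / 8924.23 = 63.98 mm
ȳ = 312347.89 / 8924.23 = 35.00 mm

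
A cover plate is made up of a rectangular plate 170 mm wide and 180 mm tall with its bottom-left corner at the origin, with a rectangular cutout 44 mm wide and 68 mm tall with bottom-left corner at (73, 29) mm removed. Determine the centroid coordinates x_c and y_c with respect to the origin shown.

x_c = 83.92 mm, y_c = 92.93 mm

plate: A = 170 × 180 = 30600.00, centroid at (85.00, 90.00).
hole: A = −(44 × 68) = -2992.00, centroid at (95.00, 63.00).
ΣA = 27608.00 mm², ΣAx_c = 2316760.00 mm³, ΣAy_c = 2565504.00 mm³.
x_c = 2316760.00/27608.00 = 83.92 mm; y_c = 2565504.00/27608.00 = 92.93 mm.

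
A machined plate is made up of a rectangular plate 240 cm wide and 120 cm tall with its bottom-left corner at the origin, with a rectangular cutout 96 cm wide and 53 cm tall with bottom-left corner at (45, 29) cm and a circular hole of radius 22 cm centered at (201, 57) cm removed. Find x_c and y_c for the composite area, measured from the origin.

plate: A = 240 × 120 = 28800.00, centroid at (120.00, 60.00).
hole 1: A = −(96 × 53) = -5088.00, centroid at (93.00, 55.50).
hole 2: A = −π·22² = -1520.53, centroid at (201.00, 57.00).
ΣA = 22191.47 cm², ΣAx_c = 2677189.30 cm³, ΣAy_c = 1358945.74 cm³.
x_c = 2677189.30/22191.47 = 120.64 cm; y_c = 1358945.74/22191.47 = 61.24 cm.

x_c = 120.64 cm, y_c = 61.24 cm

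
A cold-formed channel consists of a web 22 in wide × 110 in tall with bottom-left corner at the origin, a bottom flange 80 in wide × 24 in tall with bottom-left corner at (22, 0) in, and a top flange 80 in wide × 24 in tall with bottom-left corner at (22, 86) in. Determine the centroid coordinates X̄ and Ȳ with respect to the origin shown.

X̄ = 42.28 in, Ȳ = 55.00 in

Part | A | x̄ᵢ | ȳᵢ | A·x̄ᵢ | A·ȳᵢ
web | 2420.00 | 11.00 | 55.00 | 26620.00 | 133100.00
bottom flange | 1920.00 | 62.00 | 12.00 | 119040.00 | 23040.00
top flange | 1920.00 | 62.00 | 98.00 | 119040.00 | 188160.00
Σ | 6260.00 |  |  | 264700.00 | 344300.00
X̄ = 264700.00 / 6260.00 = 42.28 in
Ȳ = 344300.00 / 6260.00 = 55.00 in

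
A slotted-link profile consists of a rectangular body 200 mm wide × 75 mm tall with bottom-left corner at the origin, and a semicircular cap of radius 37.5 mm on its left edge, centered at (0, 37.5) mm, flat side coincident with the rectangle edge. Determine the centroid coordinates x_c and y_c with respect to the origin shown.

x_c = 85.12 mm, y_c = 37.50 mm

rectangular body: A = 200 × 75 = 15000.00, centroid at (100.00, 37.50).
semicircular end: A = ½π·37.5² = 2208.93, centroid at (-15.92, 37.50).
ΣA = 17208.93 mm²
ΣAx_c = (15000.00)(100.00) + (2208.93)(-15.92) = 1464843.75 mm³
ΣAy_c = (15000.00)(37.50) + (2208.93)(37.50) = 645334.96 mm³
x_c = 1464843.75 / 17208.93 = 85.12 mm
y_c = 645334.96 / 17208.93 = 37.50 mm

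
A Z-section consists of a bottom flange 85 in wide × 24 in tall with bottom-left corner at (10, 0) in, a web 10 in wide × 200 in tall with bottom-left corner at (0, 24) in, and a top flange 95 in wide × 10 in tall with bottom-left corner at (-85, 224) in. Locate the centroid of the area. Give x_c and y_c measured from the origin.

x_c = 16.33 in, y_c = 98.20 in

bottom flange: A = 85 × 24 = 2040.00, centroid at (52.50, 12.00).
web: A = 10 × 200 = 2000.00, centroid at (5.00, 124.00).
top flange: A = 95 × 10 = 950.00, centroid at (-37.50, 229.00).
ΣA = 4990.00 in², ΣAx_c = 81475.00 in³, ΣAy_c = 490030.00 in³.
x_c = 81475.00/4990.00 = 16.33 in; y_c = 490030.00/4990.00 = 98.20 in.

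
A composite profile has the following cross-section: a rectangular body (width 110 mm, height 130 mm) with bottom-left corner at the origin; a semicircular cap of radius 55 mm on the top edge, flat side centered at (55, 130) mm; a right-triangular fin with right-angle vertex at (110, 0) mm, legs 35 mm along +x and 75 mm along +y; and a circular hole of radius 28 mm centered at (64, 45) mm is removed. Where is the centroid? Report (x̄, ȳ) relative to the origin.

Part | A | x̄ᵢ | ȳᵢ | A·x̄ᵢ | A·ȳᵢ
rectangular body | 14300.00 | 55.00 | 65.00 | 786500.00 | 929500.00
semicircular top | 4751.66 | 55.00 | 153.34 | 261341.24 | 728632.32
triangular fin | 1312.50 | 121.67 | 25.00 | 159687.50 | 32812.50
hole | -2463.01 | 64.00 | 45.00 | -157632.55 | -110835.39
Σ | 17901.15 |  |  | 1049896.19 | 1580109.43
x̄ = 1049896.19 / 17901.15 = 58.65 mm
ȳ = 1580109.43 / 17901.15 = 88.27 mm

x̄ = 58.65 mm, ȳ = 88.27 mm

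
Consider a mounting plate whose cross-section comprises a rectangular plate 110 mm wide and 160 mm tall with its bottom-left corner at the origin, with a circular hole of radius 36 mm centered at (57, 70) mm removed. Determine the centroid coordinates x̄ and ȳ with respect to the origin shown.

x̄ = 54.40 mm, ȳ = 83.01 mm

Part | A | x̄ᵢ | ȳᵢ | A·x̄ᵢ | A·ȳᵢ
plate | 17600.00 | 55.00 | 80.00 | 968000.00 | 1408000.00
hole | -4071.50 | 57.00 | 70.00 | -232075.73 | -285005.29
Σ | 13528.50 |  |  | 735924.27 | 1122994.71
x̄ = 735924.27 / 13528.50 = 54.40 mm
ȳ = 1122994.71 / 13528.50 = 83.01 mm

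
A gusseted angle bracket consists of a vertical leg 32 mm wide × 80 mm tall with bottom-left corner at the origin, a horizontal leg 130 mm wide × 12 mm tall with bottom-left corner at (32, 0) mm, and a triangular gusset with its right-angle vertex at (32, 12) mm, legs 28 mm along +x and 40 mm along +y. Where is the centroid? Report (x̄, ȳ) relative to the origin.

x̄ = 46.03 mm, ȳ = 26.91 mm

vertical leg: A = 32 × 80 = 2560.00, centroid at (16.00, 40.00).
horizontal leg: A = 130 × 12 = 1560.00, centroid at (97.00, 6.00).
gusset: A = ½·28·40 = 560.00, centroid at (41.33, 25.33).
ΣA = 4680.00 mm²
ΣAx̄ = (2560.00)(16.00) + (1560.00)(97.00) + (560.00)(41.33) = 215426.67 mm³
ΣAȳ = (2560.00)(40.00) + (1560.00)(6.00) + (560.00)(25.33) = 125946.67 mm³
x̄ = 215426.67 / 4680.00 = 46.03 mm
ȳ = 125946.67 / 4680.00 = 26.91 mm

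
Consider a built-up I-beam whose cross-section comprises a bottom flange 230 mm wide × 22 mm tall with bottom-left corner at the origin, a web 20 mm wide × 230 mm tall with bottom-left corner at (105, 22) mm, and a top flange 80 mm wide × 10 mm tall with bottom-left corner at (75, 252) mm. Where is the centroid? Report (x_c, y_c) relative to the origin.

x_c = 115.00 mm, y_c = 85.23 mm

bottom flange: A = 230 × 22 = 5060.00, centroid at (115.00, 11.00).
web: A = 20 × 230 = 4600.00, centroid at (115.00, 137.00).
top flange: A = 80 × 10 = 800.00, centroid at (115.00, 257.00).
ΣA = 10460.00 mm², ΣAx_c = 1202900.00 mm³, ΣAy_c = 891460.00 mm³.
x_c = 1202900.00/10460.00 = 115.00 mm; y_c = 891460.00/10460.00 = 85.23 mm.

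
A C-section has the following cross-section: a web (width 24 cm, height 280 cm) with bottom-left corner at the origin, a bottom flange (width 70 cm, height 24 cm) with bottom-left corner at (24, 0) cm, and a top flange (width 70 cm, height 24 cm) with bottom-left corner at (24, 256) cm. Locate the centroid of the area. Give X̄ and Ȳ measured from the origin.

web: A = 24 × 280 = 6720.00, centroid at (12.00, 140.00).
bottom flange: A = 70 × 24 = 1680.00, centroid at (59.00, 12.00).
top flange: A = 70 × 24 = 1680.00, centroid at (59.00, 268.00).
ΣA = 10080.00 cm²
ΣAX̄ = (6720.00)(12.00) + (1680.00)(59.00) + (1680.00)(59.00) = 278880.00 cm³
ΣAȲ = (6720.00)(140.00) + (1680.00)(12.00) + (1680.00)(268.00) = 1411200.00 cm³
X̄ = 278880.00 / 10080.00 = 27.67 cm
Ȳ = 1411200.00 / 10080.00 = 140.00 cm

X̄ = 27.67 cm, Ȳ = 140.00 cm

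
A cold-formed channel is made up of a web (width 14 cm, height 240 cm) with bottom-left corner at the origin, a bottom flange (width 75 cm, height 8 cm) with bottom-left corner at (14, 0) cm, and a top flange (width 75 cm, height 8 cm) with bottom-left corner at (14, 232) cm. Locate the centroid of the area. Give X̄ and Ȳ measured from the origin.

Part | A | x̄ᵢ | ȳᵢ | A·x̄ᵢ | A·ȳᵢ
web | 3360.00 | 7.00 | 120.00 | 23520.00 | 403200.00
bottom flange | 600.00 | 51.50 | 4.00 | 30900.00 | 2400.00
top flange | 600.00 | 51.50 | 236.00 | 30900.00 | 141600.00
Σ | 4560.00 |  |  | 85320.00 | 547200.00
X̄ = 85320.00 / 4560.00 = 18.71 cm
Ȳ = 547200.00 / 4560.00 = 120.00 cm

X̄ = 18.71 cm, Ȳ = 120.00 cm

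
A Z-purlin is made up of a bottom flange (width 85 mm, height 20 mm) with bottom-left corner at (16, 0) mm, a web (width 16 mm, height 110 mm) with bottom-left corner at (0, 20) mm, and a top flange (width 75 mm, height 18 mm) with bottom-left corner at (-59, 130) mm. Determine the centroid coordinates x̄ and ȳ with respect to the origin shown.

Part | A | x̄ᵢ | ȳᵢ | A·x̄ᵢ | A·ȳᵢ
bottom flange | 1700.00 | 58.50 | 10.00 | 99450.00 | 17000.00
web | 1760.00 | 8.00 | 75.00 | 14080.00 | 132000.00
top flange | 1350.00 | -21.50 | 139.00 | -29025.00 | 187650.00
Σ | 4810.00 |  |  | 84505.00 | 336650.00
x̄ = 84505.00 / 4810.00 = 17.57 mm
ȳ = 336650.00 / 4810.00 = 69.99 mm

x̄ = 17.57 mm, ȳ = 69.99 mm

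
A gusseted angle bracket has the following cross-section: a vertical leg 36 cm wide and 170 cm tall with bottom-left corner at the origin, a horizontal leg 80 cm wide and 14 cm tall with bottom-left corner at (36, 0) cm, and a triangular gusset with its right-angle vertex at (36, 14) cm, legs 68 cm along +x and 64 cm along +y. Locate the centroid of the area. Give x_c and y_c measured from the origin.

Part | A | x̄ᵢ | ȳᵢ | A·x̄ᵢ | A·ȳᵢ
vertical leg | 6120.00 | 18.00 | 85.00 | 110160.00 | 520200.00
horizontal leg | 1120.00 | 76.00 | 7.00 | 85120.00 | 7840.00
gusset | 2176.00 | 58.67 | 35.33 | 127658.67 | 76885.33
Σ | 9416.00 |  |  | 322938.67 | 604925.33
x_c = 322938.67 / 9416.00 = 34.30 cm
y_c = 604925.33 / 9416.00 = 64.24 cm

x_c = 34.30 cm, y_c = 64.24 cm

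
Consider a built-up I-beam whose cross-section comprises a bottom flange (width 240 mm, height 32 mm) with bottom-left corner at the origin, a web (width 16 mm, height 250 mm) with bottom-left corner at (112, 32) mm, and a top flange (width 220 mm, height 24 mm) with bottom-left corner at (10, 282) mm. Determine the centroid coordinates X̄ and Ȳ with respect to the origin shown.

X̄ = 120.00 mm, Ȳ = 135.80 mm

bottom flange: A = 240 × 32 = 7680.00, centroid at (120.00, 16.00).
web: A = 16 × 250 = 4000.00, centroid at (120.00, 157.00).
top flange: A = 220 × 24 = 5280.00, centroid at (120.00, 294.00).
ΣA = 16960.00 mm², ΣAX̄ = 2035200.00 mm³, ΣAȲ = 2303200.00 mm³.
X̄ = 2035200.00/16960.00 = 120.00 mm; Ȳ = 2303200.00/16960.00 = 135.80 mm.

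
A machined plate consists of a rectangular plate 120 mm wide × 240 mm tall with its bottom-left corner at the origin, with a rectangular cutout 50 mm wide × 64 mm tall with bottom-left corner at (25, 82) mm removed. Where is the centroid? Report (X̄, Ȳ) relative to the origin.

plate: A = 120 × 240 = 28800.00, centroid at (60.00, 120.00).
hole: A = −(50 × 64) = -3200.00, centroid at (50.00, 114.00).
ΣA = 25600.00 mm², ΣAX̄ = 1568000.00 mm³, ΣAȲ = 3091200.00 mm³.
X̄ = 1568000.00/25600.00 = 61.25 mm; Ȳ = 3091200.00/25600.00 = 120.75 mm.

X̄ = 61.25 mm, Ȳ = 120.75 mm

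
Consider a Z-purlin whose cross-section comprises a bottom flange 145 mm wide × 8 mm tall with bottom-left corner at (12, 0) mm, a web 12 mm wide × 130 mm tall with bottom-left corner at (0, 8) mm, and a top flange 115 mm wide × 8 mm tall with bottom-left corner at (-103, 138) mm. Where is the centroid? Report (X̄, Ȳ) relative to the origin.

X̄ = 18.00 mm, Ȳ = 68.45 mm

bottom flange: A = 145 × 8 = 1160.00, centroid at (84.50, 4.00).
web: A = 12 × 130 = 1560.00, centroid at (6.00, 73.00).
top flange: A = 115 × 8 = 920.00, centroid at (-45.50, 142.00).
ΣA = 3640.00 mm², ΣAX̄ = 65520.00 mm³, ΣAȲ = 249160.00 mm³.
X̄ = 65520.00/3640.00 = 18.00 mm; Ȳ = 249160.00/3640.00 = 68.45 mm.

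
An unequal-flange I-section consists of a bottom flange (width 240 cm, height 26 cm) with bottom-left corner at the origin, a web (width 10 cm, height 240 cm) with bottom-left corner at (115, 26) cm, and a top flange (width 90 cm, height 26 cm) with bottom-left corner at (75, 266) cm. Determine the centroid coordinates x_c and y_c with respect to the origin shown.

x_c = 120.00 cm, y_c = 98.76 cm

Part | A | x̄ᵢ | ȳᵢ | A·x̄ᵢ | A·ȳᵢ
bottom flange | 6240.00 | 120.00 | 13.00 | 748800.00 | 81120.00
web | 2400.00 | 120.00 | 146.00 | 288000.00 | 350400.00
top flange | 2340.00 | 120.00 | 279.00 | 280800.00 | 652860.00
Σ | 10980.00 |  |  | 1317600.00 | 1084380.00
x_c = 1317600.00 / 10980.00 = 120.00 cm
y_c = 1084380.00 / 10980.00 = 98.76 cm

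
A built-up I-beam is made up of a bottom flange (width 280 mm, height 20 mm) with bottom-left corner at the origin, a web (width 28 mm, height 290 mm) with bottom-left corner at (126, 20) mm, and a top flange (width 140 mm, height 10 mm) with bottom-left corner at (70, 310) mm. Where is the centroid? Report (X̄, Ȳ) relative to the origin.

X̄ = 140.00 mm, Ȳ = 121.48 mm

bottom flange: A = 280 × 20 = 5600.00, centroid at (140.00, 10.00).
web: A = 28 × 290 = 8120.00, centroid at (140.00, 165.00).
top flange: A = 140 × 10 = 1400.00, centroid at (140.00, 315.00).
ΣA = 15120.00 mm², ΣAX̄ = 2116800.00 mm³, ΣAȲ = 1836800.00 mm³.
X̄ = 2116800.00/15120.00 = 140.00 mm; Ȳ = 1836800.00/15120.00 = 121.48 mm.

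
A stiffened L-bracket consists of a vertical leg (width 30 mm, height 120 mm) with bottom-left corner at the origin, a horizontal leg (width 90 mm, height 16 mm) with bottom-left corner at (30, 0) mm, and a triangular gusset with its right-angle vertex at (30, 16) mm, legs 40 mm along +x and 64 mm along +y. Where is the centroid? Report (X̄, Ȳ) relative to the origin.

X̄ = 34.41 mm, Ȳ = 43.56 mm

vertical leg: A = 30 × 120 = 3600.00, centroid at (15.00, 60.00).
horizontal leg: A = 90 × 16 = 1440.00, centroid at (75.00, 8.00).
gusset: A = ½·40·64 = 1280.00, centroid at (43.33, 37.33).
ΣA = 6320.00 mm², ΣAX̄ = 217466.67 mm³, ΣAȲ = 275306.67 mm³.
X̄ = 217466.67/6320.00 = 34.41 mm; Ȳ = 275306.67/6320.00 = 43.56 mm.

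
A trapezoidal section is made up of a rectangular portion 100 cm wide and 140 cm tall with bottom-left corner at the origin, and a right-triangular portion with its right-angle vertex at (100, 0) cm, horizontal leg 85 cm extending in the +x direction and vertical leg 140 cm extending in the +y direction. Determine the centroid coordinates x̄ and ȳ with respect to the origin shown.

x̄ = 73.36 cm, ȳ = 63.04 cm

rectangular portion: A = 100 × 140 = 14000.00, centroid at (50.00, 70.00).
triangular portion: A = ½·85·140 = 5950.00, centroid at (128.33, 46.67).
ΣA = 19950.00 cm², ΣAx̄ = 1463583.33 cm³, ΣAȳ = 1257666.67 cm³.
x̄ = 1463583.33/19950.00 = 73.36 cm; ȳ = 1257666.67/19950.00 = 63.04 cm.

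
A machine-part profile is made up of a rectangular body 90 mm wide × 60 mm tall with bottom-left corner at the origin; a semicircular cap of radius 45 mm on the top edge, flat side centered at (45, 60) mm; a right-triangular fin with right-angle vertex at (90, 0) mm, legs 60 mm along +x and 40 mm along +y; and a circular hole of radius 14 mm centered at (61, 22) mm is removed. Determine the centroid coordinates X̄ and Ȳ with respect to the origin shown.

rectangular body: A = 90 × 60 = 5400.00, centroid at (45.00, 30.00).
semicircular top: A = ½π·45² = 3180.86, centroid at (45.00, 79.10).
triangular fin: A = ½·60·40 = 1200.00, centroid at (110.00, 13.33).
hole: A = −π·14² = -615.75, centroid at (61.00, 22.00).
ΣA = 9165.11 mm²
ΣAX̄ = (5400.00)(45.00) + (3180.86)(45.00) + (1200.00)(110.00) + (-615.75)(61.00) = 480577.93 mm³
ΣAȲ = (5400.00)(30.00) + (3180.86)(79.10) + (1200.00)(13.33) + (-615.75)(22.00) = 416055.21 mm³
X̄ = 480577.93 / 9165.11 = 52.44 mm
Ȳ = 416055.21 / 9165.11 = 45.40 mm

X̄ = 52.44 mm, Ȳ = 45.40 mm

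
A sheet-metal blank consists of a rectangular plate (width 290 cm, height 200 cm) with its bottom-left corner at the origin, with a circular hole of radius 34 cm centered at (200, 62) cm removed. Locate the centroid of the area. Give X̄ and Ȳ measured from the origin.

plate: A = 290 × 200 = 58000.00, centroid at (145.00, 100.00).
hole: A = −π·34² = -3631.68, centroid at (200.00, 62.00).
ΣA = 54368.32 cm²
ΣAX̄ = (58000.00)(145.00) + (-3631.68)(200.00) = 7683663.78 cm³
ΣAȲ = (58000.00)(100.00) + (-3631.68)(62.00) = 5574835.77 cm³
X̄ = 7683663.78 / 54368.32 = 141.33 cm
Ȳ = 5574835.77 / 54368.32 = 102.54 cm

X̄ = 141.33 cm, Ȳ = 102.54 cm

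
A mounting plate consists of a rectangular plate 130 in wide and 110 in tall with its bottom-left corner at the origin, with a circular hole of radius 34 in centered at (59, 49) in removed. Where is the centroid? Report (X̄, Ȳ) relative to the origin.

Part | A | x̄ᵢ | ȳᵢ | A·x̄ᵢ | A·ȳᵢ
plate | 14300.00 | 65.00 | 55.00 | 929500.00 | 786500.00
hole | -3631.68 | 59.00 | 49.00 | -214269.19 | -177952.37
Σ | 10668.32 |  |  | 715230.81 | 608547.63
X̄ = 715230.81 / 10668.32 = 67.04 in
Ȳ = 608547.63 / 10668.32 = 57.04 in

X̄ = 67.04 in, Ȳ = 57.04 in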